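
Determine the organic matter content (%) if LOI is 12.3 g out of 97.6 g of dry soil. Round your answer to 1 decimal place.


Step 1: OM% = 100 * LOI / sample mass
Step 2: OM = 100 * 12.3 / 97.6
Step 3: OM = 12.6%

12.6


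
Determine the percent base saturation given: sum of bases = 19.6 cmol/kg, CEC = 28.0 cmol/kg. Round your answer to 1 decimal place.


Step 1: BS = 100 * (sum of bases) / CEC
Step 2: BS = 100 * 19.6 / 28.0
Step 3: BS = 70.0%

70.0


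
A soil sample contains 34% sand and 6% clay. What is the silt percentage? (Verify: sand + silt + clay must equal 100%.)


Step 1: sand + silt + clay = 100%
Step 2: silt = 100 - sand - clay
Step 3: silt = 100 - 34 - 6
Step 4: silt = 60%

60


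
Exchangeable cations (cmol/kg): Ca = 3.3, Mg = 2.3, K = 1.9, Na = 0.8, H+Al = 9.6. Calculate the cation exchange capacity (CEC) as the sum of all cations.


Step 1: CEC = Ca + Mg + K + Na + (H+Al)
Step 2: CEC = 3.3 + 2.3 + 1.9 + 0.8 + 9.6
Step 3: CEC = 17.9 cmol/kg

17.9


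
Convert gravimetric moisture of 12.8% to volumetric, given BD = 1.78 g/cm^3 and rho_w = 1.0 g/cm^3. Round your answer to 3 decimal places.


Step 1: theta = (w / 100) * BD / rho_w
Step 2: theta = (12.8 / 100) * 1.78 / 1.0
Step 3: theta = 0.128 * 1.78
Step 4: theta = 0.228

0.228


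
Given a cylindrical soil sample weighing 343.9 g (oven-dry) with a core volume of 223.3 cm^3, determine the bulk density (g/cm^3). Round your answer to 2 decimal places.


Step 1: Identify the formula: BD = dry mass / volume
Step 2: Substitute values: BD = 343.9 / 223.3
Step 3: BD = 1.54 g/cm^3

1.54


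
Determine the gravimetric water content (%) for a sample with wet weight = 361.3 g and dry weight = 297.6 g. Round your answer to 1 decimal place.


Step 1: Water mass = wet - dry = 361.3 - 297.6 = 63.7 g
Step 2: w = 100 * water mass / dry mass
Step 3: w = 100 * 63.7 / 297.6 = 21.4%

21.4


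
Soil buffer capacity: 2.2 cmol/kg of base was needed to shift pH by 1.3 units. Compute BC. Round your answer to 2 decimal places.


Step 1: BC = change in base / change in pH
Step 2: BC = 2.2 / 1.3
Step 3: BC = 1.69 cmol/(kg*pH unit)

1.69


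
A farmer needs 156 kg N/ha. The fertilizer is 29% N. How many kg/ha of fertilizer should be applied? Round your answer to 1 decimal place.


Step 1: Fertilizer rate = target N / (N content / 100)
Step 2: Rate = 156 / (29 / 100)
Step 3: Rate = 156 / 0.29
Step 4: Rate = 537.9 kg/ha

537.9


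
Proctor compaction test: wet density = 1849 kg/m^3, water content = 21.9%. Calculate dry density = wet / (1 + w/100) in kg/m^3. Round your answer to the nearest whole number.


Step 1: Dry density = wet density / (1 + w/100)
Step 2: Dry density = 1849 / (1 + 21.9/100)
Step 3: Dry density = 1849 / 1.219
Step 4: Dry density = 1517 kg/m^3

1517


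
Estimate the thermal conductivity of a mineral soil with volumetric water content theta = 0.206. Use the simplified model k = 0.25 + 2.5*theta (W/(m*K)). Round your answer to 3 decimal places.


Step 1: k = 0.25 + 2.5 * theta
Step 2: k = 0.25 + 2.5 * 0.206
Step 3: k = 0.25 + 0.515
Step 4: k = 0.765 W/(m*K)

0.765


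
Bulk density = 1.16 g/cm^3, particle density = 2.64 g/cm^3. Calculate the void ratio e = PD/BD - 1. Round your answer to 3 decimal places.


Step 1: e = PD / BD - 1
Step 2: e = 2.64 / 1.16 - 1
Step 3: e = 2.27586 - 1
Step 4: e = 1.276

1.276


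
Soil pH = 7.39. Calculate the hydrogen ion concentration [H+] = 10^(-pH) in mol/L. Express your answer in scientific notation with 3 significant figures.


Step 1: [H+] = 10^(-pH)
Step 2: [H+] = 10^(-7.39)
Step 3: [H+] = 4.07e-08 mol/L

4.07e-08


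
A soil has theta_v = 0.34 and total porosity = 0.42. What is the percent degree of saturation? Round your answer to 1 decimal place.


Step 1: S = 100 * theta_v / n
Step 2: S = 100 * 0.34 / 0.42
Step 3: S = 81.0%

81.0


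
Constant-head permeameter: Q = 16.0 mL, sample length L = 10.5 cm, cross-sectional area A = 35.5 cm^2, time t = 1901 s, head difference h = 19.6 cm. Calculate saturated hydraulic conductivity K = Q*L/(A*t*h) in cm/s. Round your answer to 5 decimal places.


Step 1: K = Q * L / (A * t * h)
Step 2: Numerator = 16.0 * 10.5 = 168.0
Step 3: Denominator = 35.5 * 1901 * 19.6 = 1322715.8
Step 4: K = 168.0 / 1322715.8 = 0.00013 cm/s

0.00013


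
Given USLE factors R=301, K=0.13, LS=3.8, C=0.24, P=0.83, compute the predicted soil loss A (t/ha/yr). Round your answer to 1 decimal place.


Step 1: A = R * K * LS * C * P
Step 2: R * K = 301 * 0.13 = 39.13
Step 3: (R*K) * LS = 39.13 * 3.8 = 148.694
Step 4: * C * P = 148.694 * 0.24 * 0.83 = 29.6
Step 5: A = 29.6 t/(ha*yr)

29.6


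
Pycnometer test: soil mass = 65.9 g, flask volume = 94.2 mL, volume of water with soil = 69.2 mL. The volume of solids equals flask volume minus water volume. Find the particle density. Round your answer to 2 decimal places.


Step 1: Volume of solids = flask volume - water volume with soil
Step 2: V_solids = 94.2 - 69.2 = 25.0 mL
Step 3: Particle density = mass / V_solids = 65.9 / 25.0 = 2.64 g/cm^3

2.64


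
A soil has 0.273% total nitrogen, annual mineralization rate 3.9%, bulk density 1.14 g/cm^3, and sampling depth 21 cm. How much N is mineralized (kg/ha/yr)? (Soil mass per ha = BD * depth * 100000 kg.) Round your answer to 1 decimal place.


Step 1: Soil mass per ha = BD * depth * 100000 = 1.14 * 21 * 100000 = 2394000 kg
Step 2: Total N pool = soil mass * N%/100 = 2394000 * 0.273/100 = 6535.62 kg/ha
Step 3: N mineralized = N pool * rate%/100 = 6535.62 * 3.9/100 = 254.9 kg/ha/yr

254.9


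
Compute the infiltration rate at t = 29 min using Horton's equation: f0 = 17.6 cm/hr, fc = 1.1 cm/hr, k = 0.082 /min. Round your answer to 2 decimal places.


Step 1: f = fc + (f0 - fc) * exp(-k * t)
Step 2: exp(-0.082 * 29) = 0.092736
Step 3: f = 1.1 + (17.6 - 1.1) * 0.092736
Step 4: f = 1.1 + 16.5 * 0.092736
Step 5: f = 2.63 cm/hr

2.63


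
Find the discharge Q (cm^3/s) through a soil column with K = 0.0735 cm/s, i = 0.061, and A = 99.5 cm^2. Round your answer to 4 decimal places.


Step 1: Apply Darcy's law: Q = K * i * A
Step 2: Q = 0.0735 * 0.061 * 99.5
Step 3: Q = 0.4461 cm^3/s

0.4461


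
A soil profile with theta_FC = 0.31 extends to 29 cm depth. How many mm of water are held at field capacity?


Step 1: Water (mm) = theta_FC * depth (cm) * 10
Step 2: Water = 0.31 * 29 * 10
Step 3: Water = 89.9 mm

89.9


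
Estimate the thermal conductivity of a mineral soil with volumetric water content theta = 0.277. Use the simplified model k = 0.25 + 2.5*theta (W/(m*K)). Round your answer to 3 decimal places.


Step 1: k = 0.25 + 2.5 * theta
Step 2: k = 0.25 + 2.5 * 0.277
Step 3: k = 0.25 + 0.693
Step 4: k = 0.943 W/(m*K)

0.943


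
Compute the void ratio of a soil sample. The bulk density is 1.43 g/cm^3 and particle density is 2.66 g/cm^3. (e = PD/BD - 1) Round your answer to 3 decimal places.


Step 1: e = PD / BD - 1
Step 2: e = 2.66 / 1.43 - 1
Step 3: e = 1.86014 - 1
Step 4: e = 0.86

0.86


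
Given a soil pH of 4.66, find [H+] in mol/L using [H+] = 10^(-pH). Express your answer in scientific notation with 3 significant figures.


Step 1: [H+] = 10^(-pH)
Step 2: [H+] = 10^(-4.66)
Step 3: [H+] = 2.19e-05 mol/L

2.19e-05


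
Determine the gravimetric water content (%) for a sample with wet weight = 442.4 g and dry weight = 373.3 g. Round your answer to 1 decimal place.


Step 1: Water mass = wet - dry = 442.4 - 373.3 = 69.1 g
Step 2: w = 100 * water mass / dry mass
Step 3: w = 100 * 69.1 / 373.3 = 18.5%

18.5


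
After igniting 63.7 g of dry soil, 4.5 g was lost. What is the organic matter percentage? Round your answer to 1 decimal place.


Step 1: OM% = 100 * LOI / sample mass
Step 2: OM = 100 * 4.5 / 63.7
Step 3: OM = 7.1%

7.1


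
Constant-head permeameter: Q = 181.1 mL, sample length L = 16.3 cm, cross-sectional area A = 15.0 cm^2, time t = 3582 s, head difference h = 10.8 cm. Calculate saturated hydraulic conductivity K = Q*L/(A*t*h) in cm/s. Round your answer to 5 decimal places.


Step 1: K = Q * L / (A * t * h)
Step 2: Numerator = 181.1 * 16.3 = 2951.93
Step 3: Denominator = 15.0 * 3582 * 10.8 = 580284.0
Step 4: K = 2951.93 / 580284.0 = 0.00509 cm/s

0.00509


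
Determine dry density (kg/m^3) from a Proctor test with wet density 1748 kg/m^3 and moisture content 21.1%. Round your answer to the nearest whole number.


Step 1: Dry density = wet density / (1 + w/100)
Step 2: Dry density = 1748 / (1 + 21.1/100)
Step 3: Dry density = 1748 / 1.211
Step 4: Dry density = 1443 kg/m^3

1443


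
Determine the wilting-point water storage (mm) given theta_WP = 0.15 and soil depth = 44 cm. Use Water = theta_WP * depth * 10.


Step 1: Water (mm) = theta_WP * depth * 10
Step 2: Water = 0.15 * 44 * 10
Step 3: Water = 66.0 mm

66.0


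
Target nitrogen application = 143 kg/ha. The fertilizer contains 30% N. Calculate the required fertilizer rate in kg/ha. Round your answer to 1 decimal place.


Step 1: Fertilizer rate = target N / (N content / 100)
Step 2: Rate = 143 / (30 / 100)
Step 3: Rate = 143 / 0.3
Step 4: Rate = 476.7 kg/ha

476.7


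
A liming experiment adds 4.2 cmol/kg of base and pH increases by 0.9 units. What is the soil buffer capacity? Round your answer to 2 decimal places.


Step 1: BC = change in base / change in pH
Step 2: BC = 4.2 / 0.9
Step 3: BC = 4.67 cmol/(kg*pH unit)

4.67


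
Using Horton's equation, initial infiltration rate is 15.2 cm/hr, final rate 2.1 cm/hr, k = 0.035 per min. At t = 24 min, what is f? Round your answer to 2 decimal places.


Step 1: f = fc + (f0 - fc) * exp(-k * t)
Step 2: exp(-0.035 * 24) = 0.431711
Step 3: f = 2.1 + (15.2 - 2.1) * 0.431711
Step 4: f = 2.1 + 13.1 * 0.431711
Step 5: f = 7.76 cm/hr

7.76


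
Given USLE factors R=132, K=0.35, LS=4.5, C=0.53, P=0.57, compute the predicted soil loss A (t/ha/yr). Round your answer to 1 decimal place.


Step 1: A = R * K * LS * C * P
Step 2: R * K = 132 * 0.35 = 46.2
Step 3: (R*K) * LS = 46.2 * 4.5 = 207.9
Step 4: * C * P = 207.9 * 0.53 * 0.57 = 62.8
Step 5: A = 62.8 t/(ha*yr)

62.8


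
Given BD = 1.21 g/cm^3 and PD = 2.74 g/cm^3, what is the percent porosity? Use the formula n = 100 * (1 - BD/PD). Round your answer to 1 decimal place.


Step 1: Formula: n = 100 * (1 - BD / PD)
Step 2: n = 100 * (1 - 1.21 / 2.74)
Step 3: n = 100 * (1 - 0.44161)
Step 4: n = 55.8%

55.8


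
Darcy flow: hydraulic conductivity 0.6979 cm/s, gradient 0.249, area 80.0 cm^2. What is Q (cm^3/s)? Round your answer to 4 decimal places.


Step 1: Apply Darcy's law: Q = K * i * A
Step 2: Q = 0.6979 * 0.249 * 80.0
Step 3: Q = 13.9022 cm^3/s

13.9022


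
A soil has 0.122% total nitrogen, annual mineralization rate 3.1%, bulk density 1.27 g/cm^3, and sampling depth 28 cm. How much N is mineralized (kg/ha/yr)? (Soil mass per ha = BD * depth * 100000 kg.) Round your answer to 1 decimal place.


Step 1: Soil mass per ha = BD * depth * 100000 = 1.27 * 28 * 100000 = 3556000 kg
Step 2: Total N pool = soil mass * N%/100 = 3556000 * 0.122/100 = 4338.32 kg/ha
Step 3: N mineralized = N pool * rate%/100 = 4338.32 * 3.1/100 = 134.5 kg/ha/yr

134.5


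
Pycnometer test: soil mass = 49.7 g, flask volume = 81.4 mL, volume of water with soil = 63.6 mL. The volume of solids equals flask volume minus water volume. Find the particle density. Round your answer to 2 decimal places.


Step 1: Volume of solids = flask volume - water volume with soil
Step 2: V_solids = 81.4 - 63.6 = 17.8 mL
Step 3: Particle density = mass / V_solids = 49.7 / 17.8 = 2.79 g/cm^3

2.79


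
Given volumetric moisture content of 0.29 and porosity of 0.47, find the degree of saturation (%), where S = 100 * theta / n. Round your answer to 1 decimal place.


Step 1: S = 100 * theta_v / n
Step 2: S = 100 * 0.29 / 0.47
Step 3: S = 61.7%

61.7


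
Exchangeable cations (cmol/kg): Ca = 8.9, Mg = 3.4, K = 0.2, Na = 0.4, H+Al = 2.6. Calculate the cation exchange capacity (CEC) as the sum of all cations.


Step 1: CEC = Ca + Mg + K + Na + (H+Al)
Step 2: CEC = 8.9 + 3.4 + 0.2 + 0.4 + 2.6
Step 3: CEC = 15.5 cmol/kg

15.5


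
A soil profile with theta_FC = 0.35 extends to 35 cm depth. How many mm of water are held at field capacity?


Step 1: Water (mm) = theta_FC * depth (cm) * 10
Step 2: Water = 0.35 * 35 * 10
Step 3: Water = 122.5 mm

122.5


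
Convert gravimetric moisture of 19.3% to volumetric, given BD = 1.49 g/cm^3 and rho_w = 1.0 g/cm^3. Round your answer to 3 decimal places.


Step 1: theta = (w / 100) * BD / rho_w
Step 2: theta = (19.3 / 100) * 1.49 / 1.0
Step 3: theta = 0.193 * 1.49
Step 4: theta = 0.288

0.288


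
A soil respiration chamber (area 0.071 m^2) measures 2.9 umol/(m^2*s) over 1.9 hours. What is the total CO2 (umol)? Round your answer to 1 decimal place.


Step 1: Convert time to seconds: 1.9 hr * 3600 = 6840.0 s
Step 2: Total = flux * area * time_s
Step 3: Total = 2.9 * 0.071 * 6840.0
Step 4: Total = 1408.4 umol

1408.4


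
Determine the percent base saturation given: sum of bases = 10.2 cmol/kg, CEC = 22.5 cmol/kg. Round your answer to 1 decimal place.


Step 1: BS = 100 * (sum of bases) / CEC
Step 2: BS = 100 * 10.2 / 22.5
Step 3: BS = 45.3%

45.3


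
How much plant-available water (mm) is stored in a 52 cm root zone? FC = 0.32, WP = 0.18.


Step 1: Available water = (FC - WP) * depth * 10
Step 2: AW = (0.32 - 0.18) * 52 * 10
Step 3: AW = 0.14 * 52 * 10
Step 4: AW = 72.8 mm

72.8


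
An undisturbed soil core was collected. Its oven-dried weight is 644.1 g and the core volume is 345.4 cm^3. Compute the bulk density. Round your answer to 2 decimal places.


Step 1: Identify the formula: BD = dry mass / volume
Step 2: Substitute values: BD = 644.1 / 345.4
Step 3: BD = 1.86 g/cm^3

1.86


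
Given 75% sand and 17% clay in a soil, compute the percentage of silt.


Step 1: sand + silt + clay = 100%
Step 2: silt = 100 - sand - clay
Step 3: silt = 100 - 75 - 17
Step 4: silt = 8%

8


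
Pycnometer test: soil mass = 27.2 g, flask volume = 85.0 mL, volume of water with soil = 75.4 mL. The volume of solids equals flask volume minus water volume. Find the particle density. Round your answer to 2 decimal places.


Step 1: Volume of solids = flask volume - water volume with soil
Step 2: V_solids = 85.0 - 75.4 = 9.6 mL
Step 3: Particle density = mass / V_solids = 27.2 / 9.6 = 2.83 g/cm^3

2.83


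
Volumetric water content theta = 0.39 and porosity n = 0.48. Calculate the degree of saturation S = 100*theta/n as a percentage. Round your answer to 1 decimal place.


Step 1: S = 100 * theta_v / n
Step 2: S = 100 * 0.39 / 0.48
Step 3: S = 81.3%

81.3


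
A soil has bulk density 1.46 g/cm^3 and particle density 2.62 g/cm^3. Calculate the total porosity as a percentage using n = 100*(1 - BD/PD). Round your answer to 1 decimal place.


Step 1: Formula: n = 100 * (1 - BD / PD)
Step 2: n = 100 * (1 - 1.46 / 2.62)
Step 3: n = 100 * (1 - 0.55725)
Step 4: n = 44.3%

44.3


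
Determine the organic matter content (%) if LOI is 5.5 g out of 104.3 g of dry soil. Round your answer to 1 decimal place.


Step 1: OM% = 100 * LOI / sample mass
Step 2: OM = 100 * 5.5 / 104.3
Step 3: OM = 5.3%

5.3


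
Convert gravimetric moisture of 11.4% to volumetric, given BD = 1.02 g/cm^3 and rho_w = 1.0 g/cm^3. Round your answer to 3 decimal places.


Step 1: theta = (w / 100) * BD / rho_w
Step 2: theta = (11.4 / 100) * 1.02 / 1.0
Step 3: theta = 0.114 * 1.02
Step 4: theta = 0.116

0.116


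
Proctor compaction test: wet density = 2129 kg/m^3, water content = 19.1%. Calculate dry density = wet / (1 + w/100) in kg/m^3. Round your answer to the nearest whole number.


Step 1: Dry density = wet density / (1 + w/100)
Step 2: Dry density = 2129 / (1 + 19.1/100)
Step 3: Dry density = 2129 / 1.191
Step 4: Dry density = 1788 kg/m^3

1788


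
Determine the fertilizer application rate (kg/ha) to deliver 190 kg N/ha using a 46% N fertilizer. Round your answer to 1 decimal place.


Step 1: Fertilizer rate = target N / (N content / 100)
Step 2: Rate = 190 / (46 / 100)
Step 3: Rate = 190 / 0.46
Step 4: Rate = 413.0 kg/ha

413.0


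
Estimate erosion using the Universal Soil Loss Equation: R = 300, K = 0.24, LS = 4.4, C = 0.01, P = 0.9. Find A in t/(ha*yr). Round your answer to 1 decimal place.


Step 1: A = R * K * LS * C * P
Step 2: R * K = 300 * 0.24 = 72.0
Step 3: (R*K) * LS = 72.0 * 4.4 = 316.8
Step 4: * C * P = 316.8 * 0.01 * 0.9 = 2.9
Step 5: A = 2.9 t/(ha*yr)

2.9


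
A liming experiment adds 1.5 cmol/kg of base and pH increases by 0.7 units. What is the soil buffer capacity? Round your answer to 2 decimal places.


Step 1: BC = change in base / change in pH
Step 2: BC = 1.5 / 0.7
Step 3: BC = 2.14 cmol/(kg*pH unit)

2.14


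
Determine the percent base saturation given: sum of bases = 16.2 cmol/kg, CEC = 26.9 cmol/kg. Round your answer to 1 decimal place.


Step 1: BS = 100 * (sum of bases) / CEC
Step 2: BS = 100 * 16.2 / 26.9
Step 3: BS = 60.2%

60.2


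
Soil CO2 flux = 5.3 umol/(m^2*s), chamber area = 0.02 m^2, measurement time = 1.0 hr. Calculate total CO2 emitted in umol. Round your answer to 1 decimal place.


Step 1: Convert time to seconds: 1.0 hr * 3600 = 3600.0 s
Step 2: Total = flux * area * time_s
Step 3: Total = 5.3 * 0.02 * 3600.0
Step 4: Total = 381.6 umol

381.6


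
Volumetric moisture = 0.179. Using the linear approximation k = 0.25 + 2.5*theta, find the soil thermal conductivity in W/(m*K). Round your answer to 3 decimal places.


Step 1: k = 0.25 + 2.5 * theta
Step 2: k = 0.25 + 2.5 * 0.179
Step 3: k = 0.25 + 0.448
Step 4: k = 0.698 W/(m*K)

0.698


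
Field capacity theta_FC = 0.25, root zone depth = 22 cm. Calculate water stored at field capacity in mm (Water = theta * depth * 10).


Step 1: Water (mm) = theta_FC * depth (cm) * 10
Step 2: Water = 0.25 * 22 * 10
Step 3: Water = 55.0 mm

55.0


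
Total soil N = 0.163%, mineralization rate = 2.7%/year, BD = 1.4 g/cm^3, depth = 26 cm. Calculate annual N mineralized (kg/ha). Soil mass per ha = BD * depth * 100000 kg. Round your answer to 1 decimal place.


Step 1: Soil mass per ha = BD * depth * 100000 = 1.4 * 26 * 100000 = 3640000 kg
Step 2: Total N pool = soil mass * N%/100 = 3640000 * 0.163/100 = 5933.2 kg/ha
Step 3: N mineralized = N pool * rate%/100 = 5933.2 * 2.7/100 = 160.2 kg/ha/yr

160.2


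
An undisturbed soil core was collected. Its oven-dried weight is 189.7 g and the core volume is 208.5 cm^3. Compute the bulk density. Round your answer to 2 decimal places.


Step 1: Identify the formula: BD = dry mass / volume
Step 2: Substitute values: BD = 189.7 / 208.5
Step 3: BD = 0.91 g/cm^3

0.91


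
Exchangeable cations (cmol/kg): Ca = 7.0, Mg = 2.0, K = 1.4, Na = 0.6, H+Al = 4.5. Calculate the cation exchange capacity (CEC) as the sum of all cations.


Step 1: CEC = Ca + Mg + K + Na + (H+Al)
Step 2: CEC = 7.0 + 2.0 + 1.4 + 0.6 + 4.5
Step 3: CEC = 15.5 cmol/kg

15.5


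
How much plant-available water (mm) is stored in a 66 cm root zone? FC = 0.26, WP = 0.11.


Step 1: Available water = (FC - WP) * depth * 10
Step 2: AW = (0.26 - 0.11) * 66 * 10
Step 3: AW = 0.15 * 66 * 10
Step 4: AW = 99.0 mm

99.0


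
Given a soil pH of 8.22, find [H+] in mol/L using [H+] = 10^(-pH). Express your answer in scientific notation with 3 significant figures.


Step 1: [H+] = 10^(-pH)
Step 2: [H+] = 10^(-8.22)
Step 3: [H+] = 6.03e-09 mol/L

6.03e-09


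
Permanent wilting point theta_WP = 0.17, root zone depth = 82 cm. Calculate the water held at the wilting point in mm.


Step 1: Water (mm) = theta_WP * depth * 10
Step 2: Water = 0.17 * 82 * 10
Step 3: Water = 139.4 mm

139.4


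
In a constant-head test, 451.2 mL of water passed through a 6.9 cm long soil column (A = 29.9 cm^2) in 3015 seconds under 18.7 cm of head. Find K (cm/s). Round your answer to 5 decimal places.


Step 1: K = Q * L / (A * t * h)
Step 2: Numerator = 451.2 * 6.9 = 3113.28
Step 3: Denominator = 29.9 * 3015 * 18.7 = 1685776.95
Step 4: K = 3113.28 / 1685776.95 = 0.00185 cm/s

0.00185


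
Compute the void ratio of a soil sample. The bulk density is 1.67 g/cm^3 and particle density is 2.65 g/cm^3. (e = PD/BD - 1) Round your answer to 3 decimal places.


Step 1: e = PD / BD - 1
Step 2: e = 2.65 / 1.67 - 1
Step 3: e = 1.58683 - 1
Step 4: e = 0.587

0.587


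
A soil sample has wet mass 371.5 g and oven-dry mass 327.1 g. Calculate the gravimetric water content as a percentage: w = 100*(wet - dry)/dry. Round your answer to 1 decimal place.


Step 1: Water mass = wet - dry = 371.5 - 327.1 = 44.4 g
Step 2: w = 100 * water mass / dry mass
Step 3: w = 100 * 44.4 / 327.1 = 13.6%

13.6


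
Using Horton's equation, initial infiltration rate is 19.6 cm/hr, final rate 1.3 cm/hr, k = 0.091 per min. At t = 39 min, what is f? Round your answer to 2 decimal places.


Step 1: f = fc + (f0 - fc) * exp(-k * t)
Step 2: exp(-0.091 * 39) = 0.028753
Step 3: f = 1.3 + (19.6 - 1.3) * 0.028753
Step 4: f = 1.3 + 18.3 * 0.028753
Step 5: f = 1.83 cm/hr

1.83


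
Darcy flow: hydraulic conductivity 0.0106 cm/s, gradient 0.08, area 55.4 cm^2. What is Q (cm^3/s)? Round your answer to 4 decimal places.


Step 1: Apply Darcy's law: Q = K * i * A
Step 2: Q = 0.0106 * 0.08 * 55.4
Step 3: Q = 0.047 cm^3/s

0.047


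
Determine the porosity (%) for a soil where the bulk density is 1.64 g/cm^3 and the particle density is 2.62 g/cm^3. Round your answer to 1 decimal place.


Step 1: Formula: n = 100 * (1 - BD / PD)
Step 2: n = 100 * (1 - 1.64 / 2.62)
Step 3: n = 100 * (1 - 0.62595)
Step 4: n = 37.4%

37.4


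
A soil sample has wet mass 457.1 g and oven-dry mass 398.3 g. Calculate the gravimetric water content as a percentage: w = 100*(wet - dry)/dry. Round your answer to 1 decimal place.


Step 1: Water mass = wet - dry = 457.1 - 398.3 = 58.8 g
Step 2: w = 100 * water mass / dry mass
Step 3: w = 100 * 58.8 / 398.3 = 14.8%

14.8


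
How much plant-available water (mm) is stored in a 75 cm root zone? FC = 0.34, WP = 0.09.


Step 1: Available water = (FC - WP) * depth * 10
Step 2: AW = (0.34 - 0.09) * 75 * 10
Step 3: AW = 0.25 * 75 * 10
Step 4: AW = 187.5 mm

187.5


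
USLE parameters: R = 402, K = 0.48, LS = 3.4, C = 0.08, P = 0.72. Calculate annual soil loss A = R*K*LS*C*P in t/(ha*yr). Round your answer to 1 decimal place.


Step 1: A = R * K * LS * C * P
Step 2: R * K = 402 * 0.48 = 192.96
Step 3: (R*K) * LS = 192.96 * 3.4 = 656.064
Step 4: * C * P = 656.064 * 0.08 * 0.72 = 37.8
Step 5: A = 37.8 t/(ha*yr)

37.8


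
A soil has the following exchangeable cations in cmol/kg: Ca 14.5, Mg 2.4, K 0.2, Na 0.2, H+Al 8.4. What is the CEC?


Step 1: CEC = Ca + Mg + K + Na + (H+Al)
Step 2: CEC = 14.5 + 2.4 + 0.2 + 0.2 + 8.4
Step 3: CEC = 25.7 cmol/kg

25.7


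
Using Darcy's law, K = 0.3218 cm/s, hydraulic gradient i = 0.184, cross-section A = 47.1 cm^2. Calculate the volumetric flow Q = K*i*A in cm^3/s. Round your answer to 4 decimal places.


Step 1: Apply Darcy's law: Q = K * i * A
Step 2: Q = 0.3218 * 0.184 * 47.1
Step 3: Q = 2.7888 cm^3/s

2.7888


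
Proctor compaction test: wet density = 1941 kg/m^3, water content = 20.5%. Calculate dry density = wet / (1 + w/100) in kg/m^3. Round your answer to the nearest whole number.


Step 1: Dry density = wet density / (1 + w/100)
Step 2: Dry density = 1941 / (1 + 20.5/100)
Step 3: Dry density = 1941 / 1.205
Step 4: Dry density = 1611 kg/m^3

1611


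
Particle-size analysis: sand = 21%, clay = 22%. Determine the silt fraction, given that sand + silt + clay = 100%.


Step 1: sand + silt + clay = 100%
Step 2: silt = 100 - sand - clay
Step 3: silt = 100 - 21 - 22
Step 4: silt = 57%

57


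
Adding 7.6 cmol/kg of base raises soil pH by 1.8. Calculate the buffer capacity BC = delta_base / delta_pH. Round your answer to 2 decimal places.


Step 1: BC = change in base / change in pH
Step 2: BC = 7.6 / 1.8
Step 3: BC = 4.22 cmol/(kg*pH unit)

4.22


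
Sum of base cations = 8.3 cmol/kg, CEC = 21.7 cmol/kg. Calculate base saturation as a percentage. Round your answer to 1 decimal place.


Step 1: BS = 100 * (sum of bases) / CEC
Step 2: BS = 100 * 8.3 / 21.7
Step 3: BS = 38.2%

38.2


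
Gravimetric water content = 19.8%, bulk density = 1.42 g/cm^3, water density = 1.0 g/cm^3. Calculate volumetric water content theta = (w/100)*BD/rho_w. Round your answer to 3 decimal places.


Step 1: theta = (w / 100) * BD / rho_w
Step 2: theta = (19.8 / 100) * 1.42 / 1.0
Step 3: theta = 0.198 * 1.42
Step 4: theta = 0.281

0.281


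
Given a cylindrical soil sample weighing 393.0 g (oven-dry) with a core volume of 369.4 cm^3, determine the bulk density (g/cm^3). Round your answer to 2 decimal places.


Step 1: Identify the formula: BD = dry mass / volume
Step 2: Substitute values: BD = 393.0 / 369.4
Step 3: BD = 1.06 g/cm^3

1.06


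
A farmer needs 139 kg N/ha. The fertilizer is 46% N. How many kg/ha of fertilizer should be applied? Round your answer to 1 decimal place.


Step 1: Fertilizer rate = target N / (N content / 100)
Step 2: Rate = 139 / (46 / 100)
Step 3: Rate = 139 / 0.46
Step 4: Rate = 302.2 kg/ha

302.2


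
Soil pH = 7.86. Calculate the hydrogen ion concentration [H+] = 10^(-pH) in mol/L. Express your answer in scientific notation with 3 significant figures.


Step 1: [H+] = 10^(-pH)
Step 2: [H+] = 10^(-7.86)
Step 3: [H+] = 1.38e-08 mol/L

1.38e-08


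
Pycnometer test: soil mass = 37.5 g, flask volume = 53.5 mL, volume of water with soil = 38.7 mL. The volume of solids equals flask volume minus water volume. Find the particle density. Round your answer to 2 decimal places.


Step 1: Volume of solids = flask volume - water volume with soil
Step 2: V_solids = 53.5 - 38.7 = 14.8 mL
Step 3: Particle density = mass / V_solids = 37.5 / 14.8 = 2.53 g/cm^3

2.53


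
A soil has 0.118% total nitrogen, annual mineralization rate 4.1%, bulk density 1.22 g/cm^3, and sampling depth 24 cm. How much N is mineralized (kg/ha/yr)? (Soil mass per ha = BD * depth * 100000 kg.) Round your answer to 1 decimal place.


Step 1: Soil mass per ha = BD * depth * 100000 = 1.22 * 24 * 100000 = 2928000 kg
Step 2: Total N pool = soil mass * N%/100 = 2928000 * 0.118/100 = 3455.04 kg/ha
Step 3: N mineralized = N pool * rate%/100 = 3455.04 * 4.1/100 = 141.7 kg/ha/yr

141.7


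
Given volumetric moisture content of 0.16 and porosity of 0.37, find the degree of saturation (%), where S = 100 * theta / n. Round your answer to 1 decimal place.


Step 1: S = 100 * theta_v / n
Step 2: S = 100 * 0.16 / 0.37
Step 3: S = 43.2%

43.2


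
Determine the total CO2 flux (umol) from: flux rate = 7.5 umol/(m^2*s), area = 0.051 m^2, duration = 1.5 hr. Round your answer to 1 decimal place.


Step 1: Convert time to seconds: 1.5 hr * 3600 = 5400.0 s
Step 2: Total = flux * area * time_s
Step 3: Total = 7.5 * 0.051 * 5400.0
Step 4: Total = 2065.5 umol

2065.5


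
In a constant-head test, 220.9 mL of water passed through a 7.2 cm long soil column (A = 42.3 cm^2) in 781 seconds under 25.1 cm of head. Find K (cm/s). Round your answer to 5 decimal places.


Step 1: K = Q * L / (A * t * h)
Step 2: Numerator = 220.9 * 7.2 = 1590.48
Step 3: Denominator = 42.3 * 781 * 25.1 = 829211.13
Step 4: K = 1590.48 / 829211.13 = 0.00192 cm/s

0.00192


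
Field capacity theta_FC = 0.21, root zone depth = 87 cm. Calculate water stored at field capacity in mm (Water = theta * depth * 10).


Step 1: Water (mm) = theta_FC * depth (cm) * 10
Step 2: Water = 0.21 * 87 * 10
Step 3: Water = 182.7 mm

182.7


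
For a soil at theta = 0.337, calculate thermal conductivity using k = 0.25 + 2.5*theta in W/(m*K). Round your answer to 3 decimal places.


Step 1: k = 0.25 + 2.5 * theta
Step 2: k = 0.25 + 2.5 * 0.337
Step 3: k = 0.25 + 0.843
Step 4: k = 1.093 W/(m*K)

1.093


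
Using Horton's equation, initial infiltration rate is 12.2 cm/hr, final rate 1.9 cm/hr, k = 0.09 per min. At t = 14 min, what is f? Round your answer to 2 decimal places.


Step 1: f = fc + (f0 - fc) * exp(-k * t)
Step 2: exp(-0.09 * 14) = 0.283654
Step 3: f = 1.9 + (12.2 - 1.9) * 0.283654
Step 4: f = 1.9 + 10.3 * 0.283654
Step 5: f = 4.82 cm/hr

4.82


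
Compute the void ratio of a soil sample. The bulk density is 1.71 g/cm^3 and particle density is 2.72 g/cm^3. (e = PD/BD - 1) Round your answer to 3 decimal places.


Step 1: e = PD / BD - 1
Step 2: e = 2.72 / 1.71 - 1
Step 3: e = 1.59064 - 1
Step 4: e = 0.591

0.591


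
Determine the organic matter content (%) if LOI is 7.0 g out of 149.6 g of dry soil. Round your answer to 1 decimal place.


Step 1: OM% = 100 * LOI / sample mass
Step 2: OM = 100 * 7.0 / 149.6
Step 3: OM = 4.7%

4.7


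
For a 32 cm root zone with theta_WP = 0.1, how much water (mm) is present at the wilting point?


Step 1: Water (mm) = theta_WP * depth * 10
Step 2: Water = 0.1 * 32 * 10
Step 3: Water = 32.0 mm

32.0


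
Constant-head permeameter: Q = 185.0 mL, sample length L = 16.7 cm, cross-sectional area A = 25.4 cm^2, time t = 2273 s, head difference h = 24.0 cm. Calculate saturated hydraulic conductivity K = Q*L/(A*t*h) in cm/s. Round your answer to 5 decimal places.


Step 1: K = Q * L / (A * t * h)
Step 2: Numerator = 185.0 * 16.7 = 3089.5
Step 3: Denominator = 25.4 * 2273 * 24.0 = 1385620.8
Step 4: K = 3089.5 / 1385620.8 = 0.00223 cm/s

0.00223


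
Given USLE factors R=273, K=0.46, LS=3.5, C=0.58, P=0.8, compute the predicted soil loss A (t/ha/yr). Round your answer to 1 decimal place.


Step 1: A = R * K * LS * C * P
Step 2: R * K = 273 * 0.46 = 125.58
Step 3: (R*K) * LS = 125.58 * 3.5 = 439.53
Step 4: * C * P = 439.53 * 0.58 * 0.8 = 203.9
Step 5: A = 203.9 t/(ha*yr)

203.9


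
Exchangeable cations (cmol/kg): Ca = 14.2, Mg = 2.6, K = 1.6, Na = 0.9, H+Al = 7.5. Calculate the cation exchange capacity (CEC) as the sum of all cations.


Step 1: CEC = Ca + Mg + K + Na + (H+Al)
Step 2: CEC = 14.2 + 2.6 + 1.6 + 0.9 + 7.5
Step 3: CEC = 26.8 cmol/kg

26.8


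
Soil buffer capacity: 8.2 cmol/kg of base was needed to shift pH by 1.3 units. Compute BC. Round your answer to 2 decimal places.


Step 1: BC = change in base / change in pH
Step 2: BC = 8.2 / 1.3
Step 3: BC = 6.31 cmol/(kg*pH unit)

6.31


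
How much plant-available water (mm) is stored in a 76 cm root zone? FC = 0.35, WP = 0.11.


Step 1: Available water = (FC - WP) * depth * 10
Step 2: AW = (0.35 - 0.11) * 76 * 10
Step 3: AW = 0.24 * 76 * 10
Step 4: AW = 182.4 mm

182.4


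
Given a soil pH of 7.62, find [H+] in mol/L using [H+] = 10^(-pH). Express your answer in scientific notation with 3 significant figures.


Step 1: [H+] = 10^(-pH)
Step 2: [H+] = 10^(-7.62)
Step 3: [H+] = 2.40e-08 mol/L

2.40e-08


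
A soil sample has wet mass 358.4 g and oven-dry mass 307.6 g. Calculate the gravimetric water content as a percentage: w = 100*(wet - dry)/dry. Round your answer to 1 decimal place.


Step 1: Water mass = wet - dry = 358.4 - 307.6 = 50.8 g
Step 2: w = 100 * water mass / dry mass
Step 3: w = 100 * 50.8 / 307.6 = 16.5%

16.5


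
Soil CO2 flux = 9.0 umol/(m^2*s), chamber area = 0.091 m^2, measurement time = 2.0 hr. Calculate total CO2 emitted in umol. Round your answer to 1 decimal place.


Step 1: Convert time to seconds: 2.0 hr * 3600 = 7200.0 s
Step 2: Total = flux * area * time_s
Step 3: Total = 9.0 * 0.091 * 7200.0
Step 4: Total = 5896.8 umol

5896.8


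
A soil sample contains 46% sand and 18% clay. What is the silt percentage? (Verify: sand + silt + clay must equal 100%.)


Step 1: sand + silt + clay = 100%
Step 2: silt = 100 - sand - clay
Step 3: silt = 100 - 46 - 18
Step 4: silt = 36%

36


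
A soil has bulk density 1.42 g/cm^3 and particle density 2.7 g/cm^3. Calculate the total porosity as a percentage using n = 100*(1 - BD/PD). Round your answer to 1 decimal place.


Step 1: Formula: n = 100 * (1 - BD / PD)
Step 2: n = 100 * (1 - 1.42 / 2.7)
Step 3: n = 100 * (1 - 0.52593)
Step 4: n = 47.4%

47.4


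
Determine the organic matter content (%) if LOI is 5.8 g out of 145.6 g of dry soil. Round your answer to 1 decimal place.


Step 1: OM% = 100 * LOI / sample mass
Step 2: OM = 100 * 5.8 / 145.6
Step 3: OM = 4.0%

4.0


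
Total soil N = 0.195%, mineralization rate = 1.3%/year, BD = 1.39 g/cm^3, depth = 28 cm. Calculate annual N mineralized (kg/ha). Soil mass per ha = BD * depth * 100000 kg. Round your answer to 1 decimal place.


Step 1: Soil mass per ha = BD * depth * 100000 = 1.39 * 28 * 100000 = 3892000 kg
Step 2: Total N pool = soil mass * N%/100 = 3892000 * 0.195/100 = 7589.4 kg/ha
Step 3: N mineralized = N pool * rate%/100 = 7589.4 * 1.3/100 = 98.7 kg/ha/yr

98.7


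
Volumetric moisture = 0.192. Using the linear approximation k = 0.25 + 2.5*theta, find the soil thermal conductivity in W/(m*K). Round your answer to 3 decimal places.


Step 1: k = 0.25 + 2.5 * theta
Step 2: k = 0.25 + 2.5 * 0.192
Step 3: k = 0.25 + 0.48
Step 4: k = 0.73 W/(m*K)

0.73


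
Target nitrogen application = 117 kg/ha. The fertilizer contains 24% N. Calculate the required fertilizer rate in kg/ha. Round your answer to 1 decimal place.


Step 1: Fertilizer rate = target N / (N content / 100)
Step 2: Rate = 117 / (24 / 100)
Step 3: Rate = 117 / 0.24
Step 4: Rate = 487.5 kg/ha

487.5


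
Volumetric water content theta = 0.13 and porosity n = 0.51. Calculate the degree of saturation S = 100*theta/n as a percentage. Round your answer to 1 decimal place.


Step 1: S = 100 * theta_v / n
Step 2: S = 100 * 0.13 / 0.51
Step 3: S = 25.5%

25.5


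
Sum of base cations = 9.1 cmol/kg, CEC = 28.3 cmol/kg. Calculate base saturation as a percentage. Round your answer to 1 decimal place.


Step 1: BS = 100 * (sum of bases) / CEC
Step 2: BS = 100 * 9.1 / 28.3
Step 3: BS = 32.2%

32.2


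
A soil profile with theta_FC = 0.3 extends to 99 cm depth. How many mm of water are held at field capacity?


Step 1: Water (mm) = theta_FC * depth (cm) * 10
Step 2: Water = 0.3 * 99 * 10
Step 3: Water = 297.0 mm

297.0


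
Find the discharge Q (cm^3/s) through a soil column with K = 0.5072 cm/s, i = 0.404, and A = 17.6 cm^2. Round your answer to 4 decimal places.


Step 1: Apply Darcy's law: Q = K * i * A
Step 2: Q = 0.5072 * 0.404 * 17.6
Step 3: Q = 3.6064 cm^3/s

3.6064


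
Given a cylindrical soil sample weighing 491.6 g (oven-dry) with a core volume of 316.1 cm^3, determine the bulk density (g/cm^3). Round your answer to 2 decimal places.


Step 1: Identify the formula: BD = dry mass / volume
Step 2: Substitute values: BD = 491.6 / 316.1
Step 3: BD = 1.56 g/cm^3

1.56


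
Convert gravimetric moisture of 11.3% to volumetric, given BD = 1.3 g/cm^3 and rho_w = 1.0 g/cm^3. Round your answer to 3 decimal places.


Step 1: theta = (w / 100) * BD / rho_w
Step 2: theta = (11.3 / 100) * 1.3 / 1.0
Step 3: theta = 0.113 * 1.3
Step 4: theta = 0.147

0.147


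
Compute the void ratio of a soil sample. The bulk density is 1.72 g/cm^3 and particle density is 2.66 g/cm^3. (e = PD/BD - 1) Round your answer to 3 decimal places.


Step 1: e = PD / BD - 1
Step 2: e = 2.66 / 1.72 - 1
Step 3: e = 1.54651 - 1
Step 4: e = 0.547

0.547


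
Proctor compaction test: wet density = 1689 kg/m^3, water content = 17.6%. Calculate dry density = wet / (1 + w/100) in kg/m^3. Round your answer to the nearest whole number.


Step 1: Dry density = wet density / (1 + w/100)
Step 2: Dry density = 1689 / (1 + 17.6/100)
Step 3: Dry density = 1689 / 1.176
Step 4: Dry density = 1436 kg/m^3

1436


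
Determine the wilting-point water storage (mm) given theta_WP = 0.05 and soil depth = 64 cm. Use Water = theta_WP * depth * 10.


Step 1: Water (mm) = theta_WP * depth * 10
Step 2: Water = 0.05 * 64 * 10
Step 3: Water = 32.0 mm

32.0


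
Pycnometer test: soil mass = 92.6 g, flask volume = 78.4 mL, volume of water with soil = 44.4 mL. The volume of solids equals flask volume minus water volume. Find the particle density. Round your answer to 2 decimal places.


Step 1: Volume of solids = flask volume - water volume with soil
Step 2: V_solids = 78.4 - 44.4 = 34.0 mL
Step 3: Particle density = mass / V_solids = 92.6 / 34.0 = 2.72 g/cm^3

2.72


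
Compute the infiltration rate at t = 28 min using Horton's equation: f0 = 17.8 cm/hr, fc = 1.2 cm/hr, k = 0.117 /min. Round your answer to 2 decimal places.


Step 1: f = fc + (f0 - fc) * exp(-k * t)
Step 2: exp(-0.117 * 28) = 0.037779
Step 3: f = 1.2 + (17.8 - 1.2) * 0.037779
Step 4: f = 1.2 + 16.6 * 0.037779
Step 5: f = 1.83 cm/hr

1.83


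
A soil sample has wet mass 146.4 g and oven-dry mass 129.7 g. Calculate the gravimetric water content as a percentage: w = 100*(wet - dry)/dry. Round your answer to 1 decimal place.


Step 1: Water mass = wet - dry = 146.4 - 129.7 = 16.7 g
Step 2: w = 100 * water mass / dry mass
Step 3: w = 100 * 16.7 / 129.7 = 12.9%

12.9


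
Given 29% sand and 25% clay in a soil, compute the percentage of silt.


Step 1: sand + silt + clay = 100%
Step 2: silt = 100 - sand - clay
Step 3: silt = 100 - 29 - 25
Step 4: silt = 46%

46


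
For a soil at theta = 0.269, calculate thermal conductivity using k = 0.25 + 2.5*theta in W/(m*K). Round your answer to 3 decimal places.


Step 1: k = 0.25 + 2.5 * theta
Step 2: k = 0.25 + 2.5 * 0.269
Step 3: k = 0.25 + 0.673
Step 4: k = 0.923 W/(m*K)

0.923


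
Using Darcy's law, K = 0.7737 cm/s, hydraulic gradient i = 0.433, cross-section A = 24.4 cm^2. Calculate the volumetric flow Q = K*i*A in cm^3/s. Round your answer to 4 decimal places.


Step 1: Apply Darcy's law: Q = K * i * A
Step 2: Q = 0.7737 * 0.433 * 24.4
Step 3: Q = 8.1743 cm^3/s

8.1743


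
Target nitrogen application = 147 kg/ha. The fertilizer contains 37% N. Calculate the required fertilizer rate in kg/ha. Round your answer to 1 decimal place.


Step 1: Fertilizer rate = target N / (N content / 100)
Step 2: Rate = 147 / (37 / 100)
Step 3: Rate = 147 / 0.37
Step 4: Rate = 397.3 kg/ha

397.3


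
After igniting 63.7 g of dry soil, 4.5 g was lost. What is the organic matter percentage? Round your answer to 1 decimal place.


Step 1: OM% = 100 * LOI / sample mass
Step 2: OM = 100 * 4.5 / 63.7
Step 3: OM = 7.1%

7.1


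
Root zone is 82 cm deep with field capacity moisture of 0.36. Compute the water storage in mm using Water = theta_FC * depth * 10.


Step 1: Water (mm) = theta_FC * depth (cm) * 10
Step 2: Water = 0.36 * 82 * 10
Step 3: Water = 295.2 mm

295.2


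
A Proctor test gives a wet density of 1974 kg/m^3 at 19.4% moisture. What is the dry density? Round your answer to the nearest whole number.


Step 1: Dry density = wet density / (1 + w/100)
Step 2: Dry density = 1974 / (1 + 19.4/100)
Step 3: Dry density = 1974 / 1.194
Step 4: Dry density = 1653 kg/m^3

1653


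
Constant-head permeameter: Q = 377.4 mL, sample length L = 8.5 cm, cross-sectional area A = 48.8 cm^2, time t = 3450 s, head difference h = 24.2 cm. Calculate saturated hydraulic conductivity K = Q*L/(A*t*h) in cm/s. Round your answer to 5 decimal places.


Step 1: K = Q * L / (A * t * h)
Step 2: Numerator = 377.4 * 8.5 = 3207.9
Step 3: Denominator = 48.8 * 3450 * 24.2 = 4074312.0
Step 4: K = 3207.9 / 4074312.0 = 0.00079 cm/s

0.00079


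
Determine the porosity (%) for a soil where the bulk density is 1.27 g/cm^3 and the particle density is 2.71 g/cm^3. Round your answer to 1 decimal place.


Step 1: Formula: n = 100 * (1 - BD / PD)
Step 2: n = 100 * (1 - 1.27 / 2.71)
Step 3: n = 100 * (1 - 0.46863)
Step 4: n = 53.1%

53.1


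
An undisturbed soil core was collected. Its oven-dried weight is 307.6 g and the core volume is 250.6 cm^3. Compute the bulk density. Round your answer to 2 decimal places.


Step 1: Identify the formula: BD = dry mass / volume
Step 2: Substitute values: BD = 307.6 / 250.6
Step 3: BD = 1.23 g/cm^3

1.23


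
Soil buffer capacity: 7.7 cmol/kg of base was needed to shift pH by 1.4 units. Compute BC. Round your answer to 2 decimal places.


Step 1: BC = change in base / change in pH
Step 2: BC = 7.7 / 1.4
Step 3: BC = 5.5 cmol/(kg*pH unit)

5.5
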